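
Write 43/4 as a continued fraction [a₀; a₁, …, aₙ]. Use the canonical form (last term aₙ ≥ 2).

43 = 10·4 + 3
4 = 1·3 + 1
3 = 3·1 + 0  (stop)
So 43/4 = [10; 1, 3].

[10; 1, 3]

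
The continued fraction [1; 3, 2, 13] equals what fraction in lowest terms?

Using pₖ = aₖpₖ₋₁ + pₖ₋₂ and qₖ = aₖqₖ₋₁ + qₖ₋₂:
  k=0: a=1, p=1, q=1
  k=1: a=3, p=4, q=3
  k=2: a=2, p=9, q=7
  k=3: a=13, p=121, q=94

121/94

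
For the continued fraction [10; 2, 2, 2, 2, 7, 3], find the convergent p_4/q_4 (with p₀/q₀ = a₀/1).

302/29

Using pₖ = aₖpₖ₋₁ + pₖ₋₂, qₖ = aₖqₖ₋₁ + qₖ₋₂ (with p₋₁=1, p₋₂=0, q₋₁=0, q₋₂=1):
  k=0: a=10, p=10, q=1
  k=1: a=2, p=21, q=2
  k=2: a=2, p=52, q=5
  k=3: a=2, p=125, q=12
  k=4: a=2, p=302, q=29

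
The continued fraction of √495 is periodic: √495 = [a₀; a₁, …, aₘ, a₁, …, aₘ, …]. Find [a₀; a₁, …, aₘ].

a₀ = ⌊√495⌋ = 22.
With m₀=0, d₀=1 and mₖ₊₁ = dₖaₖ − mₖ, dₖ₊₁ = (n − mₖ₊₁²)/dₖ, aₖ₊₁ = ⌊(a₀+mₖ₊₁)/dₖ₊₁⌋:
  k=1: m=22, d=11, a=4
  k=2: m=22, d=1, a=44
d=1 and a=2a₀=44 at k=2, so the next step gives (m, d) = (22, 11) again — its k=1 value — and the period has length 2.

[22; 4, 44]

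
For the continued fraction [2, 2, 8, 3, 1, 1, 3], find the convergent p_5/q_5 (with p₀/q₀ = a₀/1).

304/123

Using pₖ = aₖpₖ₋₁ + pₖ₋₂, qₖ = aₖqₖ₋₁ + qₖ₋₂ (with p₋₁=1, p₋₂=0, q₋₁=0, q₋₂=1):
  k=0: a=2, p=2, q=1
  k=1: a=2, p=5, q=2
  k=2: a=8, p=42, q=17
  k=3: a=3, p=131, q=53
  k=4: a=1, p=173, q=70
  k=5: a=1, p=304, q=123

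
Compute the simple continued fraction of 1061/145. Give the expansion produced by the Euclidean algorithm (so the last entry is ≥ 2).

[7; 3, 6, 1, 1, 3]

1061 = 7*145 + 46
145 = 3*46 + 7
46 = 6*7 + 4
7 = 1*4 + 3
4 = 1*3 + 1
3 = 3*1 + 0  (stop)
So 1061/145 = [7; 3, 6, 1, 1, 3].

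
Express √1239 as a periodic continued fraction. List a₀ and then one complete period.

[35; 5, 70]

a₀ = ⌊√1239⌋ = 35.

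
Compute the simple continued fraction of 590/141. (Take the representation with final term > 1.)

590 = 4×141 + 26
141 = 5×26 + 11
26 = 2×11 + 4
11 = 2×4 + 3
4 = 1×3 + 1
3 = 3×1 + 0  (stop)
So 590/141 = [4; 5, 2, 2, 1, 3].

[4; 5, 2, 2, 1, 3]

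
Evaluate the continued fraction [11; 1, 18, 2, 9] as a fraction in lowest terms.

Fold from the inside: start with 9/1.
  2 + 1/9 = 19/9
  18 + 9/19 = 351/19
  1 + 19/351 = 370/351
  11 + 351/370 = 4421/370

4421/370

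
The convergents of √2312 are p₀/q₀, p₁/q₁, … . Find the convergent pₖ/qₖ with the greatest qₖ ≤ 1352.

√2312 = [48; 12, 96, …] (period length 2).
Convergents:
  p_0/q_0 = 48/1
  p_1/q_1 = 577/12
  p_2/q_2 = 55440/1153
  p_3/q_3 = 665857/13848
q_2 = 1153 ≤ 1352 < 13848 = q_3, so the answer is 55440/1153.

55440/1153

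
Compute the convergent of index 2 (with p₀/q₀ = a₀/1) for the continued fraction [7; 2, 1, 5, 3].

Using pₖ = aₖpₖ₋₁ + pₖ₋₂, qₖ = aₖqₖ₋₁ + qₖ₋₂ (with p₋₁=1, p₋₂=0, q₋₁=0, q₋₂=1):
  k=0: a=7, p=7, q=1
  k=1: a=2, p=15, q=2
  k=2: a=1, p=22, q=3

22/3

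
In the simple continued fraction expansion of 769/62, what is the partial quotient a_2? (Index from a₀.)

769 = 12·62 + 25   →  a_0 = 12
62 = 2·25 + 12   →  a_1 = 2
25 = 2·12 + 1   →  a_2 = 2

2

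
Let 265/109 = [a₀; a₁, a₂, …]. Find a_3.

7

265 = 2·109 + 47   →  a_0 = 2
109 = 2·47 + 15   →  a_1 = 2
47 = 3·15 + 2   →  a_2 = 3
15 = 7·2 + 1   →  a_3 = 7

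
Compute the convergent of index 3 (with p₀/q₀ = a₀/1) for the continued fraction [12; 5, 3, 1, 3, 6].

256/21

Using pₖ = aₖpₖ₋₁ + pₖ₋₂, qₖ = aₖqₖ₋₁ + qₖ₋₂ (with p₋₁=1, p₋₂=0, q₋₁=0, q₋₂=1):
  k=0: a=12, p=12, q=1
  k=1: a=5, p=61, q=5
  k=2: a=3, p=195, q=16
  k=3: a=1, p=256, q=21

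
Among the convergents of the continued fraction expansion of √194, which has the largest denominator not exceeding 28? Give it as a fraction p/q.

√194 = [13; 1, 12, 1, 26, …] (period length 4).
Convergents:
  p_0/q_0 = 13/1
  p_1/q_1 = 14/1
  p_2/q_2 = 181/13
  p_3/q_3 = 195/14
  p_4/q_4 = 5251/377
q_3 = 14 ≤ 28 < 377 = q_4, so the answer is 195/14.

195/14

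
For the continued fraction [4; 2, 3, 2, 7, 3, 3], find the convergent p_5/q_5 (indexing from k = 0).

1655/373

Using pₖ = aₖpₖ₋₁ + pₖ₋₂, qₖ = aₖqₖ₋₁ + qₖ₋₂ (with p₋₁=1, p₋₂=0, q₋₁=0, q₋₂=1):
  k=0: a=4, p=4, q=1
  k=1: a=2, p=9, q=2
  k=2: a=3, p=31, q=7
  k=3: a=2, p=71, q=16
  k=4: a=7, p=528, q=119
  k=5: a=3, p=1655, q=373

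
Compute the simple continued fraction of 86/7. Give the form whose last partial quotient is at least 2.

86 = 12·7 + 2
7 = 3·2 + 1
2 = 2·1 + 0  (stop)
So 86/7 = [12; 3, 2].

[12; 3, 2]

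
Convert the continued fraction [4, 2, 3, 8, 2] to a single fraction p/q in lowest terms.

Using pₖ = aₖpₖ₋₁ + pₖ₋₂ and qₖ = aₖqₖ₋₁ + qₖ₋₂:
  k=0: a=4, p=4, q=1
  k=1: a=2, p=9, q=2
  k=2: a=3, p=31, q=7
  k=3: a=8, p=257, q=58
  k=4: a=2, p=545, q=123

545/123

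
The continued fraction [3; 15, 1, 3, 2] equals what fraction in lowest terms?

435/142

Fold from the inside: start with 2/1.
  3 + 1/2 = 7/2
  1 + 2/7 = 9/7
  15 + 7/9 = 142/9
  3 + 9/142 = 435/142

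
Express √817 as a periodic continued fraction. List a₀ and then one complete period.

[28; 1, 1, 2, 1, 1, 56]

a₀ = ⌊√817⌋ = 28.
With m₀=0, d₀=1 and mₖ₊₁ = dₖaₖ − mₖ, dₖ₊₁ = (n − mₖ₊₁²)/dₖ, aₖ₊₁ = ⌊(a₀+mₖ₊₁)/dₖ₊₁⌋:
  k=1: m=28, d=33, a=1
  k=2: m=5, d=24, a=1
  k=3: m=19, d=19, a=2
  k=4: m=19, d=24, a=1
  k=5: m=5, d=33, a=1
  k=6: m=28, d=1, a=56
d=1 and a=2a₀=56 at k=6, so the next step gives (m, d) = (28, 33) again — its k=1 value — and the period has length 6.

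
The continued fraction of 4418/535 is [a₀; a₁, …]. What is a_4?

8

4418 = 8·535 + 138   →  a_0 = 8
535 = 3·138 + 121   →  a_1 = 3
138 = 1·121 + 17   →  a_2 = 1
121 = 7·17 + 2   →  a_3 = 7
17 = 8·2 + 1   →  a_4 = 8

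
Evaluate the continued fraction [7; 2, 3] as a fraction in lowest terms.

Fold from the inside: start with 3/1.
  2 + 1/3 = 7/3
  7 + 3/7 = 52/7

52/7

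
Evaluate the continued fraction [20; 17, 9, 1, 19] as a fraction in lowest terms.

Fold from the inside: start with 19/1.
  1 + 1/19 = 20/19
  9 + 19/20 = 199/20
  17 + 20/199 = 3403/199
  20 + 199/3403 = 68259/3403

68259/3403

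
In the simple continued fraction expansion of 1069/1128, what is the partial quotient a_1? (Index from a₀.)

1069 = 0·1128 + 1069   →  a_0 = 0
1128 = 1·1069 + 59   →  a_1 = 1

1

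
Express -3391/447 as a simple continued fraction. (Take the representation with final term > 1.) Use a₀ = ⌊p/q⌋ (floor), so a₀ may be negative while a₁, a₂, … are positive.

[-8; 2, 2, 2, 2, 15]

-3391 = -8×447 + 185
447 = 2×185 + 77
185 = 2×77 + 31
77 = 2×31 + 15
31 = 2×15 + 1
15 = 15×1 + 0  (stop)
So -3391/447 = [-8; 2, 2, 2, 2, 15].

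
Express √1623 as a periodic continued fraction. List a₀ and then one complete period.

a₀ = ⌊√1623⌋ = 40.

[40; 3, 2, 26, 2, 3, 80]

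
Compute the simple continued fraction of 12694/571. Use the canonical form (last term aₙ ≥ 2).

12694 = 22*571 + 132
571 = 4*132 + 43
132 = 3*43 + 3
43 = 14*3 + 1
3 = 3*1 + 0  (stop)
So 12694/571 = [22; 4, 3, 14, 3].

[22; 4, 3, 14, 3]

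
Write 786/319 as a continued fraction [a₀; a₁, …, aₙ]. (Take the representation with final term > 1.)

786 = 2×319 + 148
319 = 2×148 + 23
148 = 6×23 + 10
23 = 2×10 + 3
10 = 3×3 + 1
3 = 3×1 + 0  (stop)
So 786/319 = [2; 2, 6, 2, 3, 3].

[2; 2, 6, 2, 3, 3]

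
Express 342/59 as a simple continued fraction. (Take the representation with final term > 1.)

342 = 5×59 + 47
59 = 1×47 + 12
47 = 3×12 + 11
12 = 1×11 + 1
11 = 11×1 + 0  (stop)
So 342/59 = [5; 1, 3, 1, 11].

[5; 1, 3, 1, 11]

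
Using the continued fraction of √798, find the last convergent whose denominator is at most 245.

√798 = [28; 4, 56, …] (period length 2).
Convergents:
  p_0/q_0 = 28/1
  p_1/q_1 = 113/4
  p_2/q_2 = 6356/225
  p_3/q_3 = 25537/904
q_2 = 225 ≤ 245 < 904 = q_3, so the answer is 6356/225.

6356/225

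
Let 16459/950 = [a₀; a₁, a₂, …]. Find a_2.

16459 = 17·950 + 309   →  a_0 = 17
950 = 3·309 + 23   →  a_1 = 3
309 = 13·23 + 10   →  a_2 = 13

13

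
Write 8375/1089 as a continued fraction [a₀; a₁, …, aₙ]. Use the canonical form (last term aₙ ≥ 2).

8375 = 7·1089 + 752
1089 = 1·752 + 337
752 = 2·337 + 78
337 = 4·78 + 25
78 = 3·25 + 3
25 = 8·3 + 1
3 = 3·1 + 0  (stop)
So 8375/1089 = [7; 1, 2, 4, 3, 8, 3].

[7; 1, 2, 4, 3, 8, 3]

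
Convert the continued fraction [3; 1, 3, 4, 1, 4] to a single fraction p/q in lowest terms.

Fold from the inside: start with 4/1.
  1 + 1/4 = 5/4
  4 + 4/5 = 24/5
  3 + 5/24 = 77/24
  1 + 24/77 = 101/77
  3 + 77/101 = 380/101

380/101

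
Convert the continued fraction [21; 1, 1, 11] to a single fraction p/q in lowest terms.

Fold from the inside: start with 11/1.
  1 + 1/11 = 12/11
  1 + 11/12 = 23/12
  21 + 12/23 = 495/23

495/23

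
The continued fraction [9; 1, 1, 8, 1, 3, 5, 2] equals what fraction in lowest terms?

8117/852

Fold from the inside: start with 2/1.
  5 + 1/2 = 11/2
  3 + 2/11 = 35/11
  1 + 11/35 = 46/35
  8 + 35/46 = 403/46
  1 + 46/403 = 449/403
  1 + 403/449 = 852/449
  9 + 449/852 = 8117/852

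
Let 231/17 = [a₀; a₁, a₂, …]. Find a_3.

2

231 = 13·17 + 10   →  a_0 = 13
17 = 1·10 + 7   →  a_1 = 1
10 = 1·7 + 3   →  a_2 = 1
7 = 2·3 + 1   →  a_3 = 2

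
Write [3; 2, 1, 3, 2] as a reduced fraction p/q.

Fold from the inside: start with 2/1.
  3 + 1/2 = 7/2
  1 + 2/7 = 9/7
  2 + 7/9 = 25/9
  3 + 9/25 = 84/25

84/25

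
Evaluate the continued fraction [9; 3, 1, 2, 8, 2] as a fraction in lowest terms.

1808/195

Fold from the inside: start with 2/1.
  8 + 1/2 = 17/2
  2 + 2/17 = 36/17
  1 + 17/36 = 53/36
  3 + 36/53 = 195/53
  9 + 53/195 = 1808/195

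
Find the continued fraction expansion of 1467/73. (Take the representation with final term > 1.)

1467 = 20*73 + 7
73 = 10*7 + 3
7 = 2*3 + 1
3 = 3*1 + 0  (stop)
So 1467/73 = [20; 10, 2, 3].

[20; 10, 2, 3]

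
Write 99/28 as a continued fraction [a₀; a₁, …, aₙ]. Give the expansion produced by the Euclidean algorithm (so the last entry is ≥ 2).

[3; 1, 1, 6, 2]

99 = 3·28 + 15
28 = 1·15 + 13
15 = 1·13 + 2
13 = 6·2 + 1
2 = 2·1 + 0  (stop)
So 99/28 = [3; 1, 1, 6, 2].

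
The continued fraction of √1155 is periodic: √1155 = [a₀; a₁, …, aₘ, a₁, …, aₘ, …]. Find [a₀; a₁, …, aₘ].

[33; 1, 66]

a₀ = ⌊√1155⌋ = 33.
With m₀=0, d₀=1 and mₖ₊₁ = dₖaₖ − mₖ, dₖ₊₁ = (n − mₖ₊₁²)/dₖ, aₖ₊₁ = ⌊(a₀+mₖ₊₁)/dₖ₊₁⌋:
  k=1: m=33, d=66, a=1
  k=2: m=33, d=1, a=66
d=1 and a=2a₀=66 at k=2, so the next step gives (m, d) = (33, 66) again — its k=1 value — and the period has length 2.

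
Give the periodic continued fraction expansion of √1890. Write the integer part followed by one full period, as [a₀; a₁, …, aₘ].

a₀ = ⌊√1890⌋ = 43.
With m₀=0, d₀=1 and mₖ₊₁ = dₖaₖ − mₖ, dₖ₊₁ = (n − mₖ₊₁²)/dₖ, aₖ₊₁ = ⌊(a₀+mₖ₊₁)/dₖ₊₁⌋:
  k=1: m=43, d=41, a=2
  k=2: m=39, d=9, a=9
  k=3: m=42, d=14, a=6
  k=4: m=42, d=9, a=9
  k=5: m=39, d=41, a=2
  k=6: m=43, d=1, a=86
d=1 and a=2a₀=86 at k=6, so the next step gives (m, d) = (43, 41) again — its k=1 value — and the period has length 6.

[43; 2, 9, 6, 9, 2, 86]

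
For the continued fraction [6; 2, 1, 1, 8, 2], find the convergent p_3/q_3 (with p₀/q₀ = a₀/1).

32/5

Using pₖ = aₖpₖ₋₁ + pₖ₋₂, qₖ = aₖqₖ₋₁ + qₖ₋₂ (with p₋₁=1, p₋₂=0, q₋₁=0, q₋₂=1):
  k=0: a=6, p=6, q=1
  k=1: a=2, p=13, q=2
  k=2: a=1, p=19, q=3
  k=3: a=1, p=32, q=5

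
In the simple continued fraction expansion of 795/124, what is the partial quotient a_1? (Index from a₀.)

795 = 6·124 + 51   →  a_0 = 6
124 = 2·51 + 22   →  a_1 = 2

2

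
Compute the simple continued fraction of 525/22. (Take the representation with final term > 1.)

525 = 23·22 + 19
22 = 1·19 + 3
19 = 6·3 + 1
3 = 3·1 + 0  (stop)
So 525/22 = [23; 1, 6, 3].

[23; 1, 6, 3]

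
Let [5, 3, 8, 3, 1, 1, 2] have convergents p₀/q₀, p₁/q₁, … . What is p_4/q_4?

548/103

Using pₖ = aₖpₖ₋₁ + pₖ₋₂, qₖ = aₖqₖ₋₁ + qₖ₋₂ (with p₋₁=1, p₋₂=0, q₋₁=0, q₋₂=1):
  k=0: a=5, p=5, q=1
  k=1: a=3, p=16, q=3
  k=2: a=8, p=133, q=25
  k=3: a=3, p=415, q=78
  k=4: a=1, p=548, q=103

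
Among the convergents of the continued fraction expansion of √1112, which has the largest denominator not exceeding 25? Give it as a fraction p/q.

√1112 = [33; 2, 1, 7, 1, 2, 66, …] (period length 6).
Convergents:
  p_0/q_0 = 33/1
  p_1/q_1 = 67/2
  p_2/q_2 = 100/3
  p_3/q_3 = 767/23
  p_4/q_4 = 867/26
q_3 = 23 ≤ 25 < 26 = q_4, so the answer is 767/23.

767/23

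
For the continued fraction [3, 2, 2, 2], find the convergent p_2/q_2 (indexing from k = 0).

17/5

Using pₖ = aₖpₖ₋₁ + pₖ₋₂, qₖ = aₖqₖ₋₁ + qₖ₋₂ (with p₋₁=1, p₋₂=0, q₋₁=0, q₋₂=1):
  k=0: a=3, p=3, q=1
  k=1: a=2, p=7, q=2
  k=2: a=2, p=17, q=5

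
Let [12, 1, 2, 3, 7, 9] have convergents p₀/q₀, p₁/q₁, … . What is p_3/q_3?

Using pₖ = aₖpₖ₋₁ + pₖ₋₂, qₖ = aₖqₖ₋₁ + qₖ₋₂ (with p₋₁=1, p₋₂=0, q₋₁=0, q₋₂=1):
  k=0: a=12, p=12, q=1
  k=1: a=1, p=13, q=1
  k=2: a=2, p=38, q=3
  k=3: a=3, p=127, q=10

127/10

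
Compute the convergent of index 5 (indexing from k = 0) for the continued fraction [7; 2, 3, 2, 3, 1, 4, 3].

Using pₖ = aₖpₖ₋₁ + pₖ₋₂, qₖ = aₖqₖ₋₁ + qₖ₋₂ (with p₋₁=1, p₋₂=0, q₋₁=0, q₋₂=1):
  k=0: a=7, p=7, q=1
  k=1: a=2, p=15, q=2
  k=2: a=3, p=52, q=7
  k=3: a=2, p=119, q=16
  k=4: a=3, p=409, q=55
  k=5: a=1, p=528, q=71

528/71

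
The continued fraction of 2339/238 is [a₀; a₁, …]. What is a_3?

1

2339 = 9·238 + 197   →  a_0 = 9
238 = 1·197 + 41   →  a_1 = 1
197 = 4·41 + 33   →  a_2 = 4
41 = 1·33 + 8   →  a_3 = 1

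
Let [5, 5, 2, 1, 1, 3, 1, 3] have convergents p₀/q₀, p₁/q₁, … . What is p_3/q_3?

Using pₖ = aₖpₖ₋₁ + pₖ₋₂, qₖ = aₖqₖ₋₁ + qₖ₋₂ (with p₋₁=1, p₋₂=0, q₋₁=0, q₋₂=1):
  k=0: a=5, p=5, q=1
  k=1: a=5, p=26, q=5
  k=2: a=2, p=57, q=11
  k=3: a=1, p=83, q=16

83/16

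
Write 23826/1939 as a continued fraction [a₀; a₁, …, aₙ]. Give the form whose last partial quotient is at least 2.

[12; 3, 2, 9, 2, 6, 2]

23826 = 12*1939 + 558
1939 = 3*558 + 265
558 = 2*265 + 28
265 = 9*28 + 13
28 = 2*13 + 2
13 = 6*2 + 1
2 = 2*1 + 0  (stop)
So 23826/1939 = [12; 3, 2, 9, 2, 6, 2].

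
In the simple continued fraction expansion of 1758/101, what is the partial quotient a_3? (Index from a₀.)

1758 = 17·101 + 41   →  a_0 = 17
101 = 2·41 + 19   →  a_1 = 2
41 = 2·19 + 3   →  a_2 = 2
19 = 6·3 + 1   →  a_3 = 6

6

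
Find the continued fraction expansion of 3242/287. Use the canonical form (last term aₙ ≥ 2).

[11; 3, 2, 1, 1, 1, 10]

3242 = 11·287 + 85
287 = 3·85 + 32
85 = 2·32 + 21
32 = 1·21 + 11
21 = 1·11 + 10
11 = 1·10 + 1
10 = 10·1 + 0  (stop)
So 3242/287 = [11; 3, 2, 1, 1, 1, 10].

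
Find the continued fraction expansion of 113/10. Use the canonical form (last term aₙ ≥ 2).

113 = 11·10 + 3
10 = 3·3 + 1
3 = 3·1 + 0  (stop)
So 113/10 = [11; 3, 3].

[11; 3, 3]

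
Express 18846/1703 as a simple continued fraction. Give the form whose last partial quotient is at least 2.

[11; 15, 14, 8]

18846 = 11×1703 + 113
1703 = 15×113 + 8
113 = 14×8 + 1
8 = 8×1 + 0  (stop)
So 18846/1703 = [11; 15, 14, 8].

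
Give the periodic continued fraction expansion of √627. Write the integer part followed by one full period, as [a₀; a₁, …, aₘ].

a₀ = ⌊√627⌋ = 25.
With m₀=0, d₀=1 and mₖ₊₁ = dₖaₖ − mₖ, dₖ₊₁ = (n − mₖ₊₁²)/dₖ, aₖ₊₁ = ⌊(a₀+mₖ₊₁)/dₖ₊₁⌋:
  k=1: m=25, d=2, a=25
  k=2: m=25, d=1, a=50
d=1 and a=2a₀=50 at k=2, so the next step gives (m, d) = (25, 2) again — its k=1 value — and the period has length 2.

[25; 25, 50]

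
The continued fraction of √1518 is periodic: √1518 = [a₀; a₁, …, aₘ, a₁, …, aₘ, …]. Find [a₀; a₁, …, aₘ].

a₀ = ⌊√1518⌋ = 38.
With m₀=0, d₀=1 and mₖ₊₁ = dₖaₖ − mₖ, dₖ₊₁ = (n − mₖ₊₁²)/dₖ, aₖ₊₁ = ⌊(a₀+mₖ₊₁)/dₖ₊₁⌋:
  k=1: m=38, d=74, a=1
  k=2: m=36, d=3, a=24
  k=3: m=36, d=74, a=1
  k=4: m=38, d=1, a=76
d=1 and a=2a₀=76 at k=4, so the next step gives (m, d) = (38, 74) again — its k=1 value — and the period has length 4.

[38; 1, 24, 1, 76]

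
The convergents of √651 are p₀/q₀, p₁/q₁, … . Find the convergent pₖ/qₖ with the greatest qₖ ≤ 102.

√651 = [25; 1, 1, 16, 1, 1, 50, …] (period length 6).
Convergents:
  p_0/q_0 = 25/1
  p_1/q_1 = 26/1
  p_2/q_2 = 51/2
  p_3/q_3 = 842/33
  p_4/q_4 = 893/35
  p_5/q_5 = 1735/68
  p_6/q_6 = 87643/3435
q_5 = 68 ≤ 102 < 3435 = q_6, so the answer is 1735/68.

1735/68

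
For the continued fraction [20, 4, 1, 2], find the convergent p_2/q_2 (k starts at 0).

101/5

Using pₖ = aₖpₖ₋₁ + pₖ₋₂, qₖ = aₖqₖ₋₁ + qₖ₋₂ (with p₋₁=1, p₋₂=0, q₋₁=0, q₋₂=1):
  k=0: a=20, p=20, q=1
  k=1: a=4, p=81, q=4
  k=2: a=1, p=101, q=5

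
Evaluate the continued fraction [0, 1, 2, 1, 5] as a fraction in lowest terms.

17/23

Fold from the inside: start with 5/1.
  1 + 1/5 = 6/5
  2 + 5/6 = 17/6
  1 + 6/17 = 23/17
  0 + 17/23 = 17/23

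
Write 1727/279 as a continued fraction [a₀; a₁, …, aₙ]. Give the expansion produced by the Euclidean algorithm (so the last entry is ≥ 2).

1727 = 6·279 + 53
279 = 5·53 + 14
53 = 3·14 + 11
14 = 1·11 + 3
11 = 3·3 + 2
3 = 1·2 + 1
2 = 2·1 + 0  (stop)
So 1727/279 = [6; 5, 3, 1, 3, 1, 2].

[6; 5, 3, 1, 3, 1, 2]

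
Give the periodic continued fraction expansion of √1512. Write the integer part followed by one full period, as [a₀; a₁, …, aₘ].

[38; 1, 7, 1, 1, 1, 7, 1, 76]

a₀ = ⌊√1512⌋ = 38.
With m₀=0, d₀=1 and mₖ₊₁ = dₖaₖ − mₖ, dₖ₊₁ = (n − mₖ₊₁²)/dₖ, aₖ₊₁ = ⌊(a₀+mₖ₊₁)/dₖ₊₁⌋:
  k=1: m=38, d=68, a=1
  k=2: m=30, d=9, a=7
  k=3: m=33, d=47, a=1
  k=4: m=14, d=28, a=1
  k=5: m=14, d=47, a=1
  k=6: m=33, d=9, a=7
  k=7: m=30, d=68, a=1
  k=8: m=38, d=1, a=76
d=1 and a=2a₀=76 at k=8, so the next step gives (m, d) = (38, 68) again — its k=1 value — and the period has length 8.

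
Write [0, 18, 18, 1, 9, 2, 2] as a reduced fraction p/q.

Fold from the inside: start with 2/1.
  2 + 1/2 = 5/2
  9 + 2/5 = 47/5
  1 + 5/47 = 52/47
  18 + 47/52 = 983/52
  18 + 52/983 = 17746/983
  0 + 983/17746 = 983/17746

983/17746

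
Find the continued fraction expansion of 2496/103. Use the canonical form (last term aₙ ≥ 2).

2496 = 24·103 + 24
103 = 4·24 + 7
24 = 3·7 + 3
7 = 2·3 + 1
3 = 3·1 + 0  (stop)
So 2496/103 = [24; 4, 3, 2, 3].

[24; 4, 3, 2, 3]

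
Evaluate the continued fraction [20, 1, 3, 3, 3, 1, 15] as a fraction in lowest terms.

Using pₖ = aₖpₖ₋₁ + pₖ₋₂ and qₖ = aₖqₖ₋₁ + qₖ₋₂:
  k=0: a=20, p=20, q=1
  k=1: a=1, p=21, q=1
  k=2: a=3, p=83, q=4
  k=3: a=3, p=270, q=13
  k=4: a=3, p=893, q=43
  k=5: a=1, p=1163, q=56
  k=6: a=15, p=18338, q=883

18338/883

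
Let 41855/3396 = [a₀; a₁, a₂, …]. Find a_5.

41855 = 12·3396 + 1103   →  a_0 = 12
3396 = 3·1103 + 87   →  a_1 = 3
1103 = 12·87 + 59   →  a_2 = 12
87 = 1·59 + 28   →  a_3 = 1
59 = 2·28 + 3   →  a_4 = 2
28 = 9·3 + 1   →  a_5 = 9

9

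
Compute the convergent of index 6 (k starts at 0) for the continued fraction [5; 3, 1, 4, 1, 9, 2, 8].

2499/475

Using pₖ = aₖpₖ₋₁ + pₖ₋₂, qₖ = aₖqₖ₋₁ + qₖ₋₂ (with p₋₁=1, p₋₂=0, q₋₁=0, q₋₂=1):
  k=0: a=5, p=5, q=1
  k=1: a=3, p=16, q=3
  k=2: a=1, p=21, q=4
  k=3: a=4, p=100, q=19
  k=4: a=1, p=121, q=23
  k=5: a=9, p=1189, q=226
  k=6: a=2, p=2499, q=475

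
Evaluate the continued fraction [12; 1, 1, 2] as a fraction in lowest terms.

Using pₖ = aₖpₖ₋₁ + pₖ₋₂ and qₖ = aₖqₖ₋₁ + qₖ₋₂:
  k=0: a=12, p=12, q=1
  k=1: a=1, p=13, q=1
  k=2: a=1, p=25, q=2
  k=3: a=2, p=63, q=5

63/5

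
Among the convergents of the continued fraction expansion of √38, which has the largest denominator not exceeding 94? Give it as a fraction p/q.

√38 = [6; 6, 12, …] (period length 2).
Convergents:
  p_0/q_0 = 6/1
  p_1/q_1 = 37/6
  p_2/q_2 = 450/73
  p_3/q_3 = 2737/444
q_2 = 73 ≤ 94 < 444 = q_3, so the answer is 450/73.

450/73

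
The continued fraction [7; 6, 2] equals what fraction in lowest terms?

93/13

Fold from the inside: start with 2/1.
  6 + 1/2 = 13/2
  7 + 2/13 = 93/13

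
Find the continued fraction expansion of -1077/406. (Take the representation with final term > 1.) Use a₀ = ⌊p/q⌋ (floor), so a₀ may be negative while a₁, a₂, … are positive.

-1077 = -3*406 + 141
406 = 2*141 + 124
141 = 1*124 + 17
124 = 7*17 + 5
17 = 3*5 + 2
5 = 2*2 + 1
2 = 2*1 + 0  (stop)
So -1077/406 = [-3; 2, 1, 7, 3, 2, 2].

[-3; 2, 1, 7, 3, 2, 2]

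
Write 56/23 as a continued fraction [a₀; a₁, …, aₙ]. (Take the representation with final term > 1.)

[2; 2, 3, 3]

56 = 2*23 + 10
23 = 2*10 + 3
10 = 3*3 + 1
3 = 3*1 + 0  (stop)
So 56/23 = [2; 2, 3, 3].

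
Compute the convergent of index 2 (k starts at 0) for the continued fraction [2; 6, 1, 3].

15/7

Using pₖ = aₖpₖ₋₁ + pₖ₋₂, qₖ = aₖqₖ₋₁ + qₖ₋₂ (with p₋₁=1, p₋₂=0, q₋₁=0, q₋₂=1):
  k=0: a=2, p=2, q=1
  k=1: a=6, p=13, q=6
  k=2: a=1, p=15, q=7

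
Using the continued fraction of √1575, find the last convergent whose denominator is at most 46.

√1575 = [39; 1, 2, 5, 2, 1, 78, …] (period length 6).
Convergents:
  p_0/q_0 = 39/1
  p_1/q_1 = 40/1
  p_2/q_2 = 119/3
  p_3/q_3 = 635/16
  p_4/q_4 = 1389/35
  p_5/q_5 = 2024/51
q_4 = 35 ≤ 46 < 51 = q_5, so the answer is 1389/35.

1389/35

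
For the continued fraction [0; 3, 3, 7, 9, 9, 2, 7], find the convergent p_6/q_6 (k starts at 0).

3863/12819

Using pₖ = aₖpₖ₋₁ + pₖ₋₂, qₖ = aₖqₖ₋₁ + qₖ₋₂ (with p₋₁=1, p₋₂=0, q₋₁=0, q₋₂=1):
  k=0: a=0, p=0, q=1
  k=1: a=3, p=1, q=3
  k=2: a=3, p=3, q=10
  k=3: a=7, p=22, q=73
  k=4: a=9, p=201, q=667
  k=5: a=9, p=1831, q=6076
  k=6: a=2, p=3863, q=12819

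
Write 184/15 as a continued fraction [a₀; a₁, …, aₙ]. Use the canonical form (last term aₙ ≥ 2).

[12; 3, 1, 3]

184 = 12×15 + 4
15 = 3×4 + 3
4 = 1×3 + 1
3 = 3×1 + 0  (stop)
So 184/15 = [12; 3, 1, 3].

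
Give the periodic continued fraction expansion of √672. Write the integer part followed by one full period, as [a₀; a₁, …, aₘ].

a₀ = ⌊√672⌋ = 25.
With m₀=0, d₀=1 and mₖ₊₁ = dₖaₖ − mₖ, dₖ₊₁ = (n − mₖ₊₁²)/dₖ, aₖ₊₁ = ⌊(a₀+mₖ₊₁)/dₖ₊₁⌋:
  k=1: m=25, d=47, a=1
  k=2: m=22, d=4, a=11
  k=3: m=22, d=47, a=1
  k=4: m=25, d=1, a=50
d=1 and a=2a₀=50 at k=4, so the next step gives (m, d) = (25, 47) again — its k=1 value — and the period has length 4.

[25; 1, 11, 1, 50]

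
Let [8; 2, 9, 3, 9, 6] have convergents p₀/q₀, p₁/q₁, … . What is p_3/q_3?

Using pₖ = aₖpₖ₋₁ + pₖ₋₂, qₖ = aₖqₖ₋₁ + qₖ₋₂ (with p₋₁=1, p₋₂=0, q₋₁=0, q₋₂=1):
  k=0: a=8, p=8, q=1
  k=1: a=2, p=17, q=2
  k=2: a=9, p=161, q=19
  k=3: a=3, p=500, q=59

500/59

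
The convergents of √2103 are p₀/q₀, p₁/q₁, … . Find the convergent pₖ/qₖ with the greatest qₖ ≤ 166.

4861/106

√2103 = [45; 1, 6, 15, 6, 1, 90, …] (period length 6).
Convergents:
  p_0/q_0 = 45/1
  p_1/q_1 = 46/1
  p_2/q_2 = 321/7
  p_3/q_3 = 4861/106
  p_4/q_4 = 29487/643
q_3 = 106 ≤ 166 < 643 = q_4, so the answer is 4861/106.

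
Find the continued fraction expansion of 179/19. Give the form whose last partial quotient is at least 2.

[9; 2, 2, 1, 2]

179 = 9×19 + 8
19 = 2×8 + 3
8 = 2×3 + 2
3 = 1×2 + 1
2 = 2×1 + 0  (stop)
So 179/19 = [9; 2, 2, 1, 2].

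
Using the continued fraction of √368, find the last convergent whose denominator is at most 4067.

43949/2291

√368 = [19; 5, 2, 5, 38, …] (period length 4).
Convergents:
  p_0/q_0 = 19/1
  p_1/q_1 = 96/5
  p_2/q_2 = 211/11
  p_3/q_3 = 1151/60
  p_4/q_4 = 43949/2291
  p_5/q_5 = 220896/11515
q_4 = 2291 ≤ 4067 < 11515 = q_5, so the answer is 43949/2291.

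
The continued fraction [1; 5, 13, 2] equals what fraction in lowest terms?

164/137

Using pₖ = aₖpₖ₋₁ + pₖ₋₂ and qₖ = aₖqₖ₋₁ + qₖ₋₂:
  k=0: a=1, p=1, q=1
  k=1: a=5, p=6, q=5
  k=2: a=13, p=79, q=66
  k=3: a=2, p=164, q=137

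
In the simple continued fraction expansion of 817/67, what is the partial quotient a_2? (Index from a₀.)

817 = 12·67 + 13   →  a_0 = 12
67 = 5·13 + 2   →  a_1 = 5
13 = 6·2 + 1   →  a_2 = 6

6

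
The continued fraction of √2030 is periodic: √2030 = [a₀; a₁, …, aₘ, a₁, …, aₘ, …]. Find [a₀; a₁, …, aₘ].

a₀ = ⌊√2030⌋ = 45.
With m₀=0, d₀=1 and mₖ₊₁ = dₖaₖ − mₖ, dₖ₊₁ = (n − mₖ₊₁²)/dₖ, aₖ₊₁ = ⌊(a₀+mₖ₊₁)/dₖ₊₁⌋:
  k=1: m=45, d=5, a=18
  k=2: m=45, d=1, a=90
d=1 and a=2a₀=90 at k=2, so the next step gives (m, d) = (45, 5) again — its k=1 value — and the period has length 2.

[45; 18, 90]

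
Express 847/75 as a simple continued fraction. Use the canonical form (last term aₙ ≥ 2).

[11; 3, 2, 2, 4]

847 = 11*75 + 22
75 = 3*22 + 9
22 = 2*9 + 4
9 = 2*4 + 1
4 = 4*1 + 0  (stop)
So 847/75 = [11; 3, 2, 2, 4].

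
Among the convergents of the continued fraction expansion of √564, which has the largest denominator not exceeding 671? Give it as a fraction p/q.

√564 = [23; 1, 2, 1, 46, …] (period length 4).
Convergents:
  p_0/q_0 = 23/1
  p_1/q_1 = 24/1
  p_2/q_2 = 71/3
  p_3/q_3 = 95/4
  p_4/q_4 = 4441/187
  p_5/q_5 = 4536/191
  p_6/q_6 = 13513/569
  p_7/q_7 = 18049/760
q_6 = 569 ≤ 671 < 760 = q_7, so the answer is 13513/569.

13513/569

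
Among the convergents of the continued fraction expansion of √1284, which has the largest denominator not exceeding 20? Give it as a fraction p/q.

√1284 = [35; 1, 4, 1, 70, …] (period length 4).
Convergents:
  p_0/q_0 = 35/1
  p_1/q_1 = 36/1
  p_2/q_2 = 179/5
  p_3/q_3 = 215/6
  p_4/q_4 = 15229/425
q_3 = 6 ≤ 20 < 425 = q_4, so the answer is 215/6.

215/6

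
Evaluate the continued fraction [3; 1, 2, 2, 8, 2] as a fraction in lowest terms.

464/125

Using pₖ = aₖpₖ₋₁ + pₖ₋₂ and qₖ = aₖqₖ₋₁ + qₖ₋₂:
  k=0: a=3, p=3, q=1
  k=1: a=1, p=4, q=1
  k=2: a=2, p=11, q=3
  k=3: a=2, p=26, q=7
  k=4: a=8, p=219, q=59
  k=5: a=2, p=464, q=125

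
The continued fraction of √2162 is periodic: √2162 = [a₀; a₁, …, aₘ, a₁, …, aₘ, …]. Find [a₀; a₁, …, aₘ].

[46; 2, 92]

a₀ = ⌊√2162⌋ = 46.
With m₀=0, d₀=1 and mₖ₊₁ = dₖaₖ − mₖ, dₖ₊₁ = (n − mₖ₊₁²)/dₖ, aₖ₊₁ = ⌊(a₀+mₖ₊₁)/dₖ₊₁⌋:
  k=1: m=46, d=46, a=2
  k=2: m=46, d=1, a=92
d=1 and a=2a₀=92 at k=2, so the next step gives (m, d) = (46, 46) again — its k=1 value — and the period has length 2.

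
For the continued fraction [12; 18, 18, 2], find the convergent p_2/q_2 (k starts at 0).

Using pₖ = aₖpₖ₋₁ + pₖ₋₂, qₖ = aₖqₖ₋₁ + qₖ₋₂ (with p₋₁=1, p₋₂=0, q₋₁=0, q₋₂=1):
  k=0: a=12, p=12, q=1
  k=1: a=18, p=217, q=18
  k=2: a=18, p=3918, q=325

3918/325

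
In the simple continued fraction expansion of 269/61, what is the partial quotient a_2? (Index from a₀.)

2

269 = 4·61 + 25   →  a_0 = 4
61 = 2·25 + 11   →  a_1 = 2
25 = 2·11 + 3   →  a_2 = 2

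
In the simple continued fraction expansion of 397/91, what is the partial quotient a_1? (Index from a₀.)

397 = 4·91 + 33   →  a_0 = 4
91 = 2·33 + 25   →  a_1 = 2

2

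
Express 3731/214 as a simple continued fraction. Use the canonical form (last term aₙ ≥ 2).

3731 = 17*214 + 93
214 = 2*93 + 28
93 = 3*28 + 9
28 = 3*9 + 1
9 = 9*1 + 0  (stop)
So 3731/214 = [17; 2, 3, 3, 9].

[17; 2, 3, 3, 9]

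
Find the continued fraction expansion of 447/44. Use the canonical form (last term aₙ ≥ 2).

[10; 6, 3, 2]

447 = 10×44 + 7
44 = 6×7 + 2
7 = 3×2 + 1
2 = 2×1 + 0  (stop)
So 447/44 = [10; 6, 3, 2].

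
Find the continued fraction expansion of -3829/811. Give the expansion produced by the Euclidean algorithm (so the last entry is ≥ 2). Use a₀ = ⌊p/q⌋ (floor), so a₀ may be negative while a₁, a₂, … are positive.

[-5; 3, 1, 1, 2, 3, 13]

-3829 = -5·811 + 226
811 = 3·226 + 133
226 = 1·133 + 93
133 = 1·93 + 40
93 = 2·40 + 13
40 = 3·13 + 1
13 = 13·1 + 0  (stop)
So -3829/811 = [-5; 3, 1, 1, 2, 3, 13].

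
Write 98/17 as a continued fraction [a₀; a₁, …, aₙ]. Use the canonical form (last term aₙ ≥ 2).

98 = 5×17 + 13
17 = 1×13 + 4
13 = 3×4 + 1
4 = 4×1 + 0  (stop)
So 98/17 = [5; 1, 3, 4].

[5; 1, 3, 4]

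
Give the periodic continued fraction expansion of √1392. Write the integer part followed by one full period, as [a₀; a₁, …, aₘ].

a₀ = ⌊√1392⌋ = 37.
With m₀=0, d₀=1 and mₖ₊₁ = dₖaₖ − mₖ, dₖ₊₁ = (n − mₖ₊₁²)/dₖ, aₖ₊₁ = ⌊(a₀+mₖ₊₁)/dₖ₊₁⌋:
  k=1: m=37, d=23, a=3
  k=2: m=32, d=16, a=4
  k=3: m=32, d=23, a=3
  k=4: m=37, d=1, a=74
d=1 and a=2a₀=74 at k=4, so the next step gives (m, d) = (37, 23) again — its k=1 value — and the period has length 4.

[37; 3, 4, 3, 74]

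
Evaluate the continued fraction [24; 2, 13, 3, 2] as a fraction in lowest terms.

4725/193

Using pₖ = aₖpₖ₋₁ + pₖ₋₂ and qₖ = aₖqₖ₋₁ + qₖ₋₂:
  k=0: a=24, p=24, q=1
  k=1: a=2, p=49, q=2
  k=2: a=13, p=661, q=27
  k=3: a=3, p=2032, q=83
  k=4: a=2, p=4725, q=193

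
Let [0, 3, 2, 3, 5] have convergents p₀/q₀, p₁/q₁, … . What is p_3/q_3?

Using pₖ = aₖpₖ₋₁ + pₖ₋₂, qₖ = aₖqₖ₋₁ + qₖ₋₂ (with p₋₁=1, p₋₂=0, q₋₁=0, q₋₂=1):
  k=0: a=0, p=0, q=1
  k=1: a=3, p=1, q=3
  k=2: a=2, p=2, q=7
  k=3: a=3, p=7, q=24

7/24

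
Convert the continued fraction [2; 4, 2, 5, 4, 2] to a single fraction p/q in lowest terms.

Using pₖ = aₖpₖ₋₁ + pₖ₋₂ and qₖ = aₖqₖ₋₁ + qₖ₋₂:
  k=0: a=2, p=2, q=1
  k=1: a=4, p=9, q=4
  k=2: a=2, p=20, q=9
  k=3: a=5, p=109, q=49
  k=4: a=4, p=456, q=205
  k=5: a=2, p=1021, q=459

1021/459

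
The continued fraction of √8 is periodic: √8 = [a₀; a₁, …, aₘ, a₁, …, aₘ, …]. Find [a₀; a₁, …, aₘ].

a₀ = ⌊√8⌋ = 2.

[2; 1, 4]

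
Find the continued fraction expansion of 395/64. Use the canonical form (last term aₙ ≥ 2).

395 = 6·64 + 11
64 = 5·11 + 9
11 = 1·9 + 2
9 = 4·2 + 1
2 = 2·1 + 0  (stop)
So 395/64 = [6; 5, 1, 4, 2].

[6; 5, 1, 4, 2]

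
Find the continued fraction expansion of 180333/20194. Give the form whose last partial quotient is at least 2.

180333 = 8×20194 + 18781
20194 = 1×18781 + 1413
18781 = 13×1413 + 412
1413 = 3×412 + 177
412 = 2×177 + 58
177 = 3×58 + 3
58 = 19×3 + 1
3 = 3×1 + 0  (stop)
So 180333/20194 = [8; 1, 13, 3, 2, 3, 19, 3].

[8; 1, 13, 3, 2, 3, 19, 3]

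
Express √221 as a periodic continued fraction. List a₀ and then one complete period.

[14; 1, 6, 2, 6, 1, 28]

a₀ = ⌊√221⌋ = 14.
With m₀=0, d₀=1 and mₖ₊₁ = dₖaₖ − mₖ, dₖ₊₁ = (n − mₖ₊₁²)/dₖ, aₖ₊₁ = ⌊(a₀+mₖ₊₁)/dₖ₊₁⌋:
  k=1: m=14, d=25, a=1
  k=2: m=11, d=4, a=6
  k=3: m=13, d=13, a=2
  k=4: m=13, d=4, a=6
  k=5: m=11, d=25, a=1
  k=6: m=14, d=1, a=28
d=1 and a=2a₀=28 at k=6, so the next step gives (m, d) = (14, 25) again — its k=1 value — and the period has length 6.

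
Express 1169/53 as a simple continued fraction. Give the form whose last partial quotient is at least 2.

1169 = 22×53 + 3
53 = 17×3 + 2
3 = 1×2 + 1
2 = 2×1 + 0  (stop)
So 1169/53 = [22; 17, 1, 2].

[22; 17, 1, 2]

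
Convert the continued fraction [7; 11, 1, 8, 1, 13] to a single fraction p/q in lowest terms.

11717/1654

Using pₖ = aₖpₖ₋₁ + pₖ₋₂ and qₖ = aₖqₖ₋₁ + qₖ₋₂:
  k=0: a=7, p=7, q=1
  k=1: a=11, p=78, q=11
  k=2: a=1, p=85, q=12
  k=3: a=8, p=758, q=107
  k=4: a=1, p=843, q=119
  k=5: a=13, p=11717, q=1654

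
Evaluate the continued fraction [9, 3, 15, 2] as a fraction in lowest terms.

Using pₖ = aₖpₖ₋₁ + pₖ₋₂ and qₖ = aₖqₖ₋₁ + qₖ₋₂:
  k=0: a=9, p=9, q=1
  k=1: a=3, p=28, q=3
  k=2: a=15, p=429, q=46
  k=3: a=2, p=886, q=95

886/95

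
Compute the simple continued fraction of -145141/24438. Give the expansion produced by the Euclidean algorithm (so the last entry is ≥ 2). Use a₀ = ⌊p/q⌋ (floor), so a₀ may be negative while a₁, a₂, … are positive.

-145141 = -6×24438 + 1487
24438 = 16×1487 + 646
1487 = 2×646 + 195
646 = 3×195 + 61
195 = 3×61 + 12
61 = 5×12 + 1
12 = 12×1 + 0  (stop)
So -145141/24438 = [-6; 16, 2, 3, 3, 5, 12].

[-6; 16, 2, 3, 3, 5, 12]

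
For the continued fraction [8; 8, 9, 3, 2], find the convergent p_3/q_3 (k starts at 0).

1844/227

Using pₖ = aₖpₖ₋₁ + pₖ₋₂, qₖ = aₖqₖ₋₁ + qₖ₋₂ (with p₋₁=1, p₋₂=0, q₋₁=0, q₋₂=1):
  k=0: a=8, p=8, q=1
  k=1: a=8, p=65, q=8
  k=2: a=9, p=593, q=73
  k=3: a=3, p=1844, q=227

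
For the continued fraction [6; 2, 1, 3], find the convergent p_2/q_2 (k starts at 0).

19/3

Using pₖ = aₖpₖ₋₁ + pₖ₋₂, qₖ = aₖqₖ₋₁ + qₖ₋₂ (with p₋₁=1, p₋₂=0, q₋₁=0, q₋₂=1):
  k=0: a=6, p=6, q=1
  k=1: a=2, p=13, q=2
  k=2: a=1, p=19, q=3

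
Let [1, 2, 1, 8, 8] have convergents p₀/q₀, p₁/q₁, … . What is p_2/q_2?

4/3

Using pₖ = aₖpₖ₋₁ + pₖ₋₂, qₖ = aₖqₖ₋₁ + qₖ₋₂ (with p₋₁=1, p₋₂=0, q₋₁=0, q₋₂=1):
  k=0: a=1, p=1, q=1
  k=1: a=2, p=3, q=2
  k=2: a=1, p=4, q=3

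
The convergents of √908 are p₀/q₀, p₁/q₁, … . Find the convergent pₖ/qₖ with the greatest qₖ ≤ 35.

452/15

√908 = [30; 7, 1, 1, 14, 1, 1, 7, 60, …] (period length 8).
Convergents:
  p_0/q_0 = 30/1
  p_1/q_1 = 211/7
  p_2/q_2 = 241/8
  p_3/q_3 = 452/15
  p_4/q_4 = 6569/218
q_3 = 15 ≤ 35 < 218 = q_4, so the answer is 452/15.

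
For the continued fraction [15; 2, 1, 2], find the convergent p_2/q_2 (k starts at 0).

Using pₖ = aₖpₖ₋₁ + pₖ₋₂, qₖ = aₖqₖ₋₁ + qₖ₋₂ (with p₋₁=1, p₋₂=0, q₋₁=0, q₋₂=1):
  k=0: a=15, p=15, q=1
  k=1: a=2, p=31, q=2
  k=2: a=1, p=46, q=3

46/3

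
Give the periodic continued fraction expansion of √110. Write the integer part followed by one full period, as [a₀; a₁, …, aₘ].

[10; 2, 20]

a₀ = ⌊√110⌋ = 10.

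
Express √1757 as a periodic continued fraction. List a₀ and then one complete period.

a₀ = ⌊√1757⌋ = 41.
With m₀=0, d₀=1 and mₖ₊₁ = dₖaₖ − mₖ, dₖ₊₁ = (n − mₖ₊₁²)/dₖ, aₖ₊₁ = ⌊(a₀+mₖ₊₁)/dₖ₊₁⌋:
  k=1: m=41, d=76, a=1
  k=2: m=35, d=7, a=10
  k=3: m=35, d=76, a=1
  k=4: m=41, d=1, a=82
d=1 and a=2a₀=82 at k=4, so the next step gives (m, d) = (41, 76) again — its k=1 value — and the period has length 4.

[41; 1, 10, 1, 82]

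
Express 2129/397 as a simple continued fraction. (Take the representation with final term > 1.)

[5; 2, 1, 3, 8, 1, 3]

2129 = 5·397 + 144
397 = 2·144 + 109
144 = 1·109 + 35
109 = 3·35 + 4
35 = 8·4 + 3
4 = 1·3 + 1
3 = 3·1 + 0  (stop)
So 2129/397 = [5; 2, 1, 3, 8, 1, 3].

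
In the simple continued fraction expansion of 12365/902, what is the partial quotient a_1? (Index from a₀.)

12365 = 13·902 + 639   →  a_0 = 13
902 = 1·639 + 263   →  a_1 = 1

1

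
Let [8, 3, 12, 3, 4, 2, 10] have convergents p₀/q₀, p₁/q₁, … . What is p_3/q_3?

949/114

Using pₖ = aₖpₖ₋₁ + pₖ₋₂, qₖ = aₖqₖ₋₁ + qₖ₋₂ (with p₋₁=1, p₋₂=0, q₋₁=0, q₋₂=1):
  k=0: a=8, p=8, q=1
  k=1: a=3, p=25, q=3
  k=2: a=12, p=308, q=37
  k=3: a=3, p=949, q=114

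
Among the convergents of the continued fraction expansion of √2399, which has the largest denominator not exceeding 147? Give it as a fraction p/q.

√2399 = [48; 1, 47, 1, 96, …] (period length 4).
Convergents:
  p_0/q_0 = 48/1
  p_1/q_1 = 49/1
  p_2/q_2 = 2351/48
  p_3/q_3 = 2400/49
  p_4/q_4 = 232751/4752
q_3 = 49 ≤ 147 < 4752 = q_4, so the answer is 2400/49.

2400/49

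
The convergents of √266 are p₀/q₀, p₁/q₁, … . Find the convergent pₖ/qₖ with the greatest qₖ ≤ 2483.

22132/1357

√266 = [16; 3, 4, 3, 32, …] (period length 4).
Convergents:
  p_0/q_0 = 16/1
  p_1/q_1 = 49/3
  p_2/q_2 = 212/13
  p_3/q_3 = 685/42
  p_4/q_4 = 22132/1357
  p_5/q_5 = 67081/4113
q_4 = 1357 ≤ 2483 < 4113 = q_5, so the answer is 22132/1357.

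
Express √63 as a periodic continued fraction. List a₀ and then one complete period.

[7; 1, 14]

a₀ = ⌊√63⌋ = 7.
With m₀=0, d₀=1 and mₖ₊₁ = dₖaₖ − mₖ, dₖ₊₁ = (n − mₖ₊₁²)/dₖ, aₖ₊₁ = ⌊(a₀+mₖ₊₁)/dₖ₊₁⌋:
  k=1: m=7, d=14, a=1
  k=2: m=7, d=1, a=14
d=1 and a=2a₀=14 at k=2, so the next step gives (m, d) = (7, 14) again — its k=1 value — and the period has length 2.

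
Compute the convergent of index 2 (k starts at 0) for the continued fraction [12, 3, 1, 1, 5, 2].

Using pₖ = aₖpₖ₋₁ + pₖ₋₂, qₖ = aₖqₖ₋₁ + qₖ₋₂ (with p₋₁=1, p₋₂=0, q₋₁=0, q₋₂=1):
  k=0: a=12, p=12, q=1
  k=1: a=3, p=37, q=3
  k=2: a=1, p=49, q=4

49/4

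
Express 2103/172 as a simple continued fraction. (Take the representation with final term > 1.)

[12; 4, 2, 2, 3, 2]

2103 = 12×172 + 39
172 = 4×39 + 16
39 = 2×16 + 7
16 = 2×7 + 2
7 = 3×2 + 1
2 = 2×1 + 0  (stop)
So 2103/172 = [12; 4, 2, 2, 3, 2].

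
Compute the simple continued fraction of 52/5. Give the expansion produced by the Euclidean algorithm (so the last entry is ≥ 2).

[10; 2, 2]

52 = 10*5 + 2
5 = 2*2 + 1
2 = 2*1 + 0  (stop)
So 52/5 = [10; 2, 2].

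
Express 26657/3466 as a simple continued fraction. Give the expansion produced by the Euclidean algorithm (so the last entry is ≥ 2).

26657 = 7*3466 + 2395
3466 = 1*2395 + 1071
2395 = 2*1071 + 253
1071 = 4*253 + 59
253 = 4*59 + 17
59 = 3*17 + 8
17 = 2*8 + 1
8 = 8*1 + 0  (stop)
So 26657/3466 = [7; 1, 2, 4, 4, 3, 2, 8].

[7; 1, 2, 4, 4, 3, 2, 8]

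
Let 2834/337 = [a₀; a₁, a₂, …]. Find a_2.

2834 = 8·337 + 138   →  a_0 = 8
337 = 2·138 + 61   →  a_1 = 2
138 = 2·61 + 16   →  a_2 = 2

2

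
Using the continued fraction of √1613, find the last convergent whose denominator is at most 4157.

119121/2966

√1613 = [40; 6, 6, 80, …] (period length 3).
Convergents:
  p_0/q_0 = 40/1
  p_1/q_1 = 241/6
  p_2/q_2 = 1486/37
  p_3/q_3 = 119121/2966
  p_4/q_4 = 716212/17833
q_3 = 2966 ≤ 4157 < 17833 = q_4, so the answer is 119121/2966.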